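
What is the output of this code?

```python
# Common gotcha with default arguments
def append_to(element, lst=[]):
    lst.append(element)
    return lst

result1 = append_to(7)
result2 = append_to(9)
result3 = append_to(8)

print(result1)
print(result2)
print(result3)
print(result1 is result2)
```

Key concept: mutable default argument gotcha.
Step by step:
`result1 = append_to(7)` → result1 = [7]
`result2 = append_to(9)` → result1 = [7, 9] (same object as result2); result2 = [7, 9] (same object as result1)
`result3 = append_to(8)` → result1 = [7, 9, 8] (same object as result2, result3); result2 = [7, 9, 8] (same object as result1, result3); result3 = [7, 9, 8] (same object as result1, result2)
`print(result1)` → prints [7, 9, 8]
`print(result2)` → prints [7, 9, 8]
`print(result3)` → prints [7, 9, 8]
`print(result1 is result2)` → prints True

Answer:
[7, 9, 8]
[7, 9, 8]
[7, 9, 8]
True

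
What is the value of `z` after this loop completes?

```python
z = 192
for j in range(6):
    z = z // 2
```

Halve 6 times: 192 // 2^6 = 3
`z` takes the values: 192 → 96 → 48 → 24 → 12 → 6 → 3

Answer: 3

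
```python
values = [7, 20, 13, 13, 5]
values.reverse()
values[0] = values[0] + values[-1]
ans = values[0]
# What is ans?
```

Trace:
`values = [7, 20, 13, 13, 5]` → values = [7, 20, 13, 13, 5]
`values.reverse()` → values = [5, 13, 13, 20, 7]
`values[0] = values[0] + values[-1]` → values = [12, 13, 13, 20, 7]
`ans = values[0]` → ans = 12
So ans = 12

Answer: 12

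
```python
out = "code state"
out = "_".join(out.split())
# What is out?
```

Trace:
`out = "code state"` → out = 'code state'
`out = "_".join(out.split())` → out = 'code_state'
So out = 'code_state'

Answer: 'code_state'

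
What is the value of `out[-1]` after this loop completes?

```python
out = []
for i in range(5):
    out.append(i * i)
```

Last element of squares 0 to 4
`out` takes the values: [] → [0] → [0, 1] → [0, 1, 4] → [0, 1, 4, 9] → [0, 1, 4, 9, 16]
So `out[-1]` = 16

Answer: 16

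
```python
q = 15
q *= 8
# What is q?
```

Trace:
`q = 15` → q = 15
`q *= 8` → q = 120
So q = 120

Answer: 120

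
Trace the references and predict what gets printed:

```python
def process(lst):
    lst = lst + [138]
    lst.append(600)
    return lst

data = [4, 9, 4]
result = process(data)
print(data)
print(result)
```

Key concept: rebinding parameter vs mutation.
Step by step:
`data = [4, 9, 4]` → data = [4, 9, 4]
`result = process(data)` → result = [4, 9, 4, 138, 600]
`print(data)` → prints [4, 9, 4]
`print(result)` → prints [4, 9, 4, 138, 600]

Answer:
[4, 9, 4]
[4, 9, 4, 138, 600]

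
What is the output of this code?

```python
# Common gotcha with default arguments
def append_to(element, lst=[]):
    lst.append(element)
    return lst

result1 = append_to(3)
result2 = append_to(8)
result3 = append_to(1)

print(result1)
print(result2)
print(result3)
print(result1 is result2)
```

Key concept: mutable default argument gotcha.
Step by step:
`result1 = append_to(3)` → result1 = [3]
`result2 = append_to(8)` → result1 = [3, 8] (same object as result2); result2 = [3, 8] (same object as result1)
`result3 = append_to(1)` → result1 = [3, 8, 1] (same object as result2, result3); result2 = [3, 8, 1] (same object as result1, result3); result3 = [3, 8, 1] (same object as result1, result2)
`print(result1)` → prints [3, 8, 1]
`print(result2)` → prints [3, 8, 1]
`print(result3)` → prints [3, 8, 1]
`print(result1 is result2)` → prints True

Answer:
[3, 8, 1]
[3, 8, 1]
[3, 8, 1]
True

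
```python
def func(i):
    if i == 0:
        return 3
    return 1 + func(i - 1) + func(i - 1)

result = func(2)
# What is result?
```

func(i) = 1 + 2·func(i-1), func(0)=3. Closed form: (3+1)·2^2 - 1 = 15.

Answer: 15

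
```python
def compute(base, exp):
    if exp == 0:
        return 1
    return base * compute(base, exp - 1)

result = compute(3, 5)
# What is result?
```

compute(3, 5) = 3 * 3 * 3 * 3 * 3 = 243

Answer: 243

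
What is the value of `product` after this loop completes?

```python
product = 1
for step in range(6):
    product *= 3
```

3^6 = 729
`product` takes the values: 1 → 3 → 9 → 27 → 81 → 243 → 729

Answer: 729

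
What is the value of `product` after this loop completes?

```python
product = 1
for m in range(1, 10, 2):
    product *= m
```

Product of 1, 3, 5, ... up to 9
`product` takes the values: 1 → 3 → 15 → 105 → 945

Answer: 945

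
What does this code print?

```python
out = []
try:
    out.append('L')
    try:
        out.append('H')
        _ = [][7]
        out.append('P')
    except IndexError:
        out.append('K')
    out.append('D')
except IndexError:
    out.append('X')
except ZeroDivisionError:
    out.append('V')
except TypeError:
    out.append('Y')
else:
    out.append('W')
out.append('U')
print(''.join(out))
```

Execution trace: 'L' (try body) → 'H' (inner try body) → 'K' (inner except IndexError) → 'D' (try body, no exception) → 'W' (else) → 'U' (after the try/except). Output: LHKDWU

Answer: LHKDWU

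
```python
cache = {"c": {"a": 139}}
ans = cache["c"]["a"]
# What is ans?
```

Trace:
`cache = {"c": {"a": 139}}` → cache = {'c': {'a': 139}}
`ans = cache["c"]["a"]` → ans = 139
So ans = 139

Answer: 139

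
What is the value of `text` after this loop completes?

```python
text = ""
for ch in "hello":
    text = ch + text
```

Reverse 'hello'
`text` takes the values: "" → "h" → "eh" → "leh" → "lleh" → "olleh"

Answer: "olleh"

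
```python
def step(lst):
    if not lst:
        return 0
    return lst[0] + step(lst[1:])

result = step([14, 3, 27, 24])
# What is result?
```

14 + 3 + 27 + 24 + 0 = 68

Answer: 68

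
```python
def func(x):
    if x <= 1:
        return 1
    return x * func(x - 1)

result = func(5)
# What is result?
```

func(5) = 5 * 4 * 3 * 2 * 1 = 120

Answer: 120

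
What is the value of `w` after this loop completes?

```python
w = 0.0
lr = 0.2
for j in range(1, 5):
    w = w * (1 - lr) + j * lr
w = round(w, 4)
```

Moving average with lr=0.2
`w` takes the values: 0.0 → 0.2 → 0.56 → 1.048 → 1.6384

Answer: 1.6384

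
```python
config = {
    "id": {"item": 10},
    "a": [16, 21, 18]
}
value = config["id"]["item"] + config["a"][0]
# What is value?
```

Trace:
`config = { ...` → config = {'id': {'item': 10}, 'a': [16, 21, 18]}
`value = config["id"]["item"] + config["a"][0]` → value = 26
So value = 26

Answer: 26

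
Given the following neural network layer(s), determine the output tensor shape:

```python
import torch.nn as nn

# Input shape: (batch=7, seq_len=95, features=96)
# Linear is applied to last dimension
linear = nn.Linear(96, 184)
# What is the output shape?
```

Input: (7, 95, 96) -> Output: (7, 95, 184)

Answer: (7, 95, 184)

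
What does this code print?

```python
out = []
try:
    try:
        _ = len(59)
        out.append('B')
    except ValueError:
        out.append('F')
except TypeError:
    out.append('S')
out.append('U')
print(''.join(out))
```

Execution trace: 'S' (outer except TypeError) → 'U' (after the try/except). Output: SU

Answer: SU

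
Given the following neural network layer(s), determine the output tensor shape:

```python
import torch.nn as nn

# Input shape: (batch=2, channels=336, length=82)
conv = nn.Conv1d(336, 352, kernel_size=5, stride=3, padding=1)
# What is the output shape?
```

Input: (2, 336, 82) -> Output: (2, 352, 27)

Answer: (2, 352, 27)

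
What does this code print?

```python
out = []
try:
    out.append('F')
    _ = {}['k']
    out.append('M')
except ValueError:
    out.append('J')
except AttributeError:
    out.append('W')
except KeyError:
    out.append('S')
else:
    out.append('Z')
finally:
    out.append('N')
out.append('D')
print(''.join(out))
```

Execution trace: 'F' (try body) → 'S' (except KeyError) → 'N' (finally) → 'D' (after the try/except). Output: FSND

Answer: FSND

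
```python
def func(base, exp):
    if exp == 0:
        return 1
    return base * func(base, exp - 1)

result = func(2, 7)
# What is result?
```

func(2, 7) = 2 * 2 * 2 * 2 * 2 * 2 * 2 = 128

Answer: 128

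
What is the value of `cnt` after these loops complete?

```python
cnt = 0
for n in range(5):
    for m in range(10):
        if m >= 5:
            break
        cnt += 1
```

Inner breaks at 5, outer runs 5 times
`cnt` takes the values: 0 → 1 → 2 → 3 → 4 → 5 → 6 → 7 → 8 → 9 → 10 → 11 → 12 → 13 → 14 → 15 → 16 → 17 → 18 → 19 → 20 → 21 → 22 → 23 → 24 → 25

Answer: 25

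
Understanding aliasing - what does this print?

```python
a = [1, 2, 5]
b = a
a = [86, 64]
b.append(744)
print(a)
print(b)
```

Key concept: rebinding vs mutation: a is rebound to a new list, b still points at the original.
Step by step:
`a = [1, 2, 5]` → a = [1, 2, 5]
`b = a` → b = [1, 2, 5] (same object as a)
`a = [86, 64]` → a = [86, 64]
`b.append(744)` → b = [1, 2, 5, 744]
`print(a)` → prints [86, 64]
`print(b)` → prints [1, 2, 5, 744]

Answer:
[86, 64]
[1, 2, 5, 744]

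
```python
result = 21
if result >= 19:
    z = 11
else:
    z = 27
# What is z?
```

Trace:
`result = 21` → result = 21
`if result >= 19: ...` → result >= 19 is True → z = 11
So z = 11

Answer: 11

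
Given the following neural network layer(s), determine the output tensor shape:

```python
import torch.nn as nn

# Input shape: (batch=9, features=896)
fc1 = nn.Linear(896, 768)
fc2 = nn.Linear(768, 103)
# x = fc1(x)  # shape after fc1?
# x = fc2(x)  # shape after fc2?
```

Input: (9, 896) -> after fc1: (9, 768) -> Output: (9, 103)

Answer: (9, 103)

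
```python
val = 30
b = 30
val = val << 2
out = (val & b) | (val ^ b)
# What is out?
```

Trace:
`val = 30` → val = 30
`b = 30` → b = 30
`val = val << 2` → val = 120
`out = (val & b) | (val ^ b)` → out = 126
So out = 126

Answer: 126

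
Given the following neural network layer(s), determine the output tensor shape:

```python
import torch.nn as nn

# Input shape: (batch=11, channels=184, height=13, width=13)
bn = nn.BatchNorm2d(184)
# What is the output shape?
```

Input: (11, 184, 13, 13) -> Output: (11, 184, 13, 13)

Answer: (11, 184, 13, 13)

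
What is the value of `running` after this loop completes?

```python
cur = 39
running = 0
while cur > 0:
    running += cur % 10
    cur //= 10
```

Sum digits of 39
`running` takes the values: 0 → 9 → 12

Answer: 12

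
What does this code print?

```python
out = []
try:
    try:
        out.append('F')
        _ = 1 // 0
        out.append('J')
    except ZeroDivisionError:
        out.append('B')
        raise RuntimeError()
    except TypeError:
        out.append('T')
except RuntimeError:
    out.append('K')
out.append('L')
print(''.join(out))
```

Execution trace: 'F' (inner try body) → 'B' (inner except ZeroDivisionError) → 'K' (outer except RuntimeError) → 'L' (after the try/except). Output: FBKL

Answer: FBKL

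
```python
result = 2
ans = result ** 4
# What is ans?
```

Trace:
`result = 2` → result = 2
`ans = result ** 4` → ans = 16
So ans = 16

Answer: 16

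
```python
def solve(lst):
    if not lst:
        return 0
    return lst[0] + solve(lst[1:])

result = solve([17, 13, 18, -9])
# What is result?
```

17 + 13 + 18 + (-9) + 0 = 39

Answer: 39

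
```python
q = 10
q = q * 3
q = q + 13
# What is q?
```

Trace:
`q = 10` → q = 10
`q = q * 3` → q = 30
`q = q + 13` → q = 43
So q = 43

Answer: 43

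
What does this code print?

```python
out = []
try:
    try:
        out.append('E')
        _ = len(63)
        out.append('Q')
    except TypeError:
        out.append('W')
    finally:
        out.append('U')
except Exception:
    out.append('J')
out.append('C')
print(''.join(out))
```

Execution trace: 'E' (inner try body) → 'W' (inner except TypeError) → 'U' (inner finally) → 'C' (after the try/except). Output: EWUC

Answer: EWUC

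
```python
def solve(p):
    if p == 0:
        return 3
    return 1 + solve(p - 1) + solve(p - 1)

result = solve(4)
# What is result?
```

solve(p) = 1 + 2·solve(p-1), solve(0)=3. Closed form: (3+1)·2^4 - 1 = 63.

Answer: 63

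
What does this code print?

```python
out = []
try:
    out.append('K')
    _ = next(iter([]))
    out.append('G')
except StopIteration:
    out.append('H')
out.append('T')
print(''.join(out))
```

Execution trace: 'K' (try body) → 'H' (except StopIteration) → 'T' (after the try/except). Output: KHT

Answer: KHT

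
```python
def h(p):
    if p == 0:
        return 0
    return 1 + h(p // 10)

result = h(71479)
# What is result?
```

Count of digits of 71479: 5

Answer: 5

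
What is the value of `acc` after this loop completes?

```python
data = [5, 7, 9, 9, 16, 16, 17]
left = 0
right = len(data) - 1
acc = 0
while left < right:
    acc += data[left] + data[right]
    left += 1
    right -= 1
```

Sum of pairs from ends
`acc` takes the values: 0 → 22 → 45 → 70

Answer: 70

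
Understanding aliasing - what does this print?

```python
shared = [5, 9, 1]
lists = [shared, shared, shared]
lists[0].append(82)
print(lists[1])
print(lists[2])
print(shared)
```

Key concept: list of same reference.
Step by step:
`shared = [5, 9, 1]` → shared = [5, 9, 1]
`lists = [shared, shared, shared]` → lists = [[5, 9, 1], [5, 9, 1], [5, 9, 1]]
`lists[0].append(82)` → shared = [5, 9, 1, 82]; lists = [[5, 9, 1, 82], [5, 9, 1, 82], [5, 9, 1, 82]]
`print(lists[1])` → prints [5, 9, 1, 82]
`print(lists[2])` → prints [5, 9, 1, 82]
`print(shared)` → prints [5, 9, 1, 82]

Answer:
[5, 9, 1, 82]
[5, 9, 1, 82]
[5, 9, 1, 82]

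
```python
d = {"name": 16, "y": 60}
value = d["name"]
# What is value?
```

Trace:
`d = {"name": 16, "y": 60}` → d = {'name': 16, 'y': 60}
`value = d["name"]` → value = 16
So value = 16

Answer: 16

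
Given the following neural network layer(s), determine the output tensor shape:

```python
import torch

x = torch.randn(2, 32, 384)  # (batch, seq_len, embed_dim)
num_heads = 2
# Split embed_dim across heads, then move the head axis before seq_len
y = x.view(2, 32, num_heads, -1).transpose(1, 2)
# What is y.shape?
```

Input: (2, 32, 384) -> head_dim = 384 // 2 = 192; after view: (2, 32, 2, 192) -> after transpose(1, 2): (2, 2, 32, 192) -> Output: (2, 2, 32, 192)

Answer: (2, 2, 32, 192)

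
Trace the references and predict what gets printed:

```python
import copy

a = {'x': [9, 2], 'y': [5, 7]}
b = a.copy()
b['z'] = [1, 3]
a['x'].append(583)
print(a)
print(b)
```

Key concept: shallow copy of dict with mutable values.
Step by step:
`a = {'x': [9, 2], 'y': [5, 7]}` → a = {'x': [9, 2], 'y': [5, 7]}
`b = a.copy()` → b = {'x': [9, 2], 'y': [5, 7]}
`b['z'] = [1, 3]` → b = {'x': [9, 2], 'y': [5, 7], 'z': [1, 3]}
`a['x'].append(583)` → a = {'x': [9, 2, 583], 'y': [5, 7]}; b = {'x': [9, 2, 583], 'y': [5, 7], 'z': [1, 3]}
`print(a)` → prints {'x': [9, 2, 583], 'y': [5, 7]}
`print(b)` → prints {'x': [9, 2, 583], 'y': [5, 7], 'z': [1, 3]}

Answer:
{'x': [9, 2, 583], 'y': [5, 7]}
{'x': [9, 2, 583], 'y': [5, 7], 'z': [1, 3]}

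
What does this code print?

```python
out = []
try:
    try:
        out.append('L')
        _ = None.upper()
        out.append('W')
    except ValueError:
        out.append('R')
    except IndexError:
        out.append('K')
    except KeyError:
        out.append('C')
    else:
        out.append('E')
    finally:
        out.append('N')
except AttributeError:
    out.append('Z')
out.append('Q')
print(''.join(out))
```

Execution trace: 'L' (try body) → 'N' (finally) → 'Z' (outer except AttributeError) → 'Q' (after the try/except). Output: LNZQ

Answer: LNZQ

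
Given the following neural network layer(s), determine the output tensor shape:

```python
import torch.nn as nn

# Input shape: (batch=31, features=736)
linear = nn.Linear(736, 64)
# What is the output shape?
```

Input: (31, 736) -> Output: (31, 64)

Answer: (31, 64)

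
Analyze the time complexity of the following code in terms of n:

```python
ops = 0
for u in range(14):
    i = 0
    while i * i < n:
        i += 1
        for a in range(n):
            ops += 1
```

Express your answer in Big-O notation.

Each loop level contributes: 1 × √n × n. Multiplying the contributions gives O(n√n).

Answer: O(n√n)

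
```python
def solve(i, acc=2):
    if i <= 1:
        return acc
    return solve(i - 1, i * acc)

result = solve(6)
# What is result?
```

Accumulator trace (n, acc): (6, 2) -> (5, 12) -> (4, 60) -> (3, 240) -> (2, 720) -> (1, 1440) -> return 1440

Answer: 1440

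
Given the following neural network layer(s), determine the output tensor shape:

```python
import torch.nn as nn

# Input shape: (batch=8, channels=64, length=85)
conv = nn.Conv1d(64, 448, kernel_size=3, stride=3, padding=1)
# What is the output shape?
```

Input: (8, 64, 85) -> Output: (8, 448, 29)

Answer: (8, 448, 29)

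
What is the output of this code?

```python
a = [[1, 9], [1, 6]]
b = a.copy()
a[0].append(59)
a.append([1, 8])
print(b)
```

Key concept: shallow copy with nested lists.
Step by step:
`a = [[1, 9], [1, 6]]` → a = [[1, 9], [1, 6]]
`b = a.copy()` → b = [[1, 9], [1, 6]]
`a[0].append(59)` → a = [[1, 9, 59], [1, 6]]; b = [[1, 9, 59], [1, 6]]
`a.append([1, 8])` → a = [[1, 9, 59], [1, 6], [1, 8]]
`print(b)` → prints [[1, 9, 59], [1, 6]]

Answer: [[1, 9, 59], [1, 6]]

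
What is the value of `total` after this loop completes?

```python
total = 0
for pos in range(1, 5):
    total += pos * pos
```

Sum of squares 1² to 4² = 30
`total` takes the values: 0 → 1 → 5 → 14 → 30

Answer: 30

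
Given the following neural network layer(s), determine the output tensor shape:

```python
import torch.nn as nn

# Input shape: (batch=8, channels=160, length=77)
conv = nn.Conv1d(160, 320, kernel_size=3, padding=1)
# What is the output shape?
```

Input: (8, 160, 77) -> Output: (8, 320, 77)

Answer: (8, 320, 77)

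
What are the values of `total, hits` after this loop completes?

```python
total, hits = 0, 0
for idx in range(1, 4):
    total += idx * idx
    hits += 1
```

Sum of squares and count
`total, hits` takes the values: (0, 0) → (1, 0) → (1, 1) → (5, 1) → (5, 2) → (14, 2) → (14, 3)

Answer: 14, 3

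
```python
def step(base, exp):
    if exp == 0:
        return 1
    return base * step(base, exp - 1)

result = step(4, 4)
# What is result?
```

step(4, 4) = 4 * 4 * 4 * 4 = 256

Answer: 256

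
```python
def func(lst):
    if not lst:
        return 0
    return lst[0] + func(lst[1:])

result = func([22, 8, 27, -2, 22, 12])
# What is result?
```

22 + 8 + 27 + (-2) + 22 + 12 + 0 = 89

Answer: 89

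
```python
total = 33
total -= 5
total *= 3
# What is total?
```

Trace:
`total = 33` → total = 33
`total -= 5` → total = 28
`total *= 3` → total = 84
So total = 84

Answer: 84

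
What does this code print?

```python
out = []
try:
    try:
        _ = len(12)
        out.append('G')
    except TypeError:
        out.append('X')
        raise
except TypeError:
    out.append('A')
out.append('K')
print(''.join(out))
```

Execution trace: 'X' (inner except TypeError) → 'A' (outer except TypeError) → 'K' (after the try/except). Output: XAK

Answer: XAK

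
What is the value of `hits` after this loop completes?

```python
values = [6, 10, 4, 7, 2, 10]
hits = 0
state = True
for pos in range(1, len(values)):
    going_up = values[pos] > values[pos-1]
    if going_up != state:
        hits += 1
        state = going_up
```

Count direction changes in [6, 10, 4, 7, 2, 10]
`hits` takes the values: 0 → 1 → 2 → 3 → 4

Answer: 4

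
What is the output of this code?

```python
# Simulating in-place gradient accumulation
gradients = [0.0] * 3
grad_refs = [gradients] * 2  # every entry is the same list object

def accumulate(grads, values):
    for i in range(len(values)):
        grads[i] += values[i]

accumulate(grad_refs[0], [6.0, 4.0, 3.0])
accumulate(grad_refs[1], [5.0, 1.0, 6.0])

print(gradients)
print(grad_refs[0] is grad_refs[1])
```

Key concept: gradient accumulation aliasing.
Step by step:
`gradients = [0.0] * 3` → gradients = [0.0, 0.0, 0.0]
`grad_refs = [gradients] * 2` → grad_refs = [[0.0, 0.0, 0.0], [0.0, 0.0, 0.0]]
`accumulate(grad_refs[0], [6.0, 4.0, 3.0])` → gradients = [6.0, 4.0, 3.0]; grad_refs = [[6.0, 4.0, 3.0], [6.0, 4.0, 3.0]]
`accumulate(grad_refs[1], [5.0, 1.0, 6.0])` → gradients = [11.0, 5.0, 9.0]; grad_refs = [[11.0, 5.0, 9.0], [11.0, 5.0, 9.0]]
`print(gradients)` → prints [11.0, 5.0, 9.0]
`print(grad_refs[0] is grad_refs[1])` → prints True

Answer:
[11.0, 5.0, 9.0]
True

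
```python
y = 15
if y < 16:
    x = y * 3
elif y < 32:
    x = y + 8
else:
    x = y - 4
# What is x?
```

Trace:
`y = 15` → y = 15
`if y < 16: ...` → y < 16 is True → x = 45
So x = 45

Answer: 45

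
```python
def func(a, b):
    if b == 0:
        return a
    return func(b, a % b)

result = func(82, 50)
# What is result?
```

func(82, 50) -> func(50, 32) -> func(32, 18) -> func(18, 14) -> func(14, 4) -> func(4, 2) -> func(2, 0) -> 2

Answer: 2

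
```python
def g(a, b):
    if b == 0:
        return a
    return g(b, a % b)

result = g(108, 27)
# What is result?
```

g(108, 27) -> g(27, 0) -> 27

Answer: 27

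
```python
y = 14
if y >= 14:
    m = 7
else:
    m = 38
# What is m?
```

Trace:
`y = 14` → y = 14
`if y >= 14: ...` → y >= 14 is True → m = 7
So m = 7

Answer: 7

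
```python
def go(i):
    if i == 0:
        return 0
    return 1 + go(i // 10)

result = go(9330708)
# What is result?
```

Count of digits of 9330708: 7

Answer: 7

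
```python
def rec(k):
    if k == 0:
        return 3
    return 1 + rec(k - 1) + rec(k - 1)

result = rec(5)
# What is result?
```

rec(k) = 1 + 2·rec(k-1), rec(0)=3. Closed form: (3+1)·2^5 - 1 = 127.

Answer: 127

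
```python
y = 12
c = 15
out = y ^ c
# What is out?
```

Trace:
`y = 12` → y = 12
`c = 15` → c = 15
`out = y ^ c` → out = 3
So out = 3

Answer: 3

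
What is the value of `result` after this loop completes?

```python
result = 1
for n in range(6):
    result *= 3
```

3^6 = 729
`result` takes the values: 1 → 3 → 9 → 27 → 81 → 243 → 729

Answer: 729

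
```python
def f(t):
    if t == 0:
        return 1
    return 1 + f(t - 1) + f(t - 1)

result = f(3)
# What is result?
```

f(t) = 1 + 2·f(t-1), f(0)=1. Closed form: (1+1)·2^3 - 1 = 15.

Answer: 15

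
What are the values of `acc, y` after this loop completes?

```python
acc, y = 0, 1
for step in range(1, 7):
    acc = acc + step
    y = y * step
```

Sum and factorial of 1 to 6
`acc, y` takes the values: (0, 1) → (1, 1) → (3, 1) → (3, 2) → (6, 2) → (6, 6) → (10, 6) → (10, 24) → (15, 24) → (15, 120) → (21, 120) → (21, 720)

Answer: 21, 720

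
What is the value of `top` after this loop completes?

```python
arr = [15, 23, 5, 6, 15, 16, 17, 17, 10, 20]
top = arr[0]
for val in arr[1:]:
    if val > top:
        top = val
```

Maximum of [15, 23, 5, 6, 15, 16, 17, 17, 10, 20]
`top` takes the values: 15 → 23

Answer: 23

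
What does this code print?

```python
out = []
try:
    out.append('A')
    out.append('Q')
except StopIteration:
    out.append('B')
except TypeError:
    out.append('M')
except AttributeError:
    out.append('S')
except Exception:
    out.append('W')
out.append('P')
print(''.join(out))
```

Execution trace: 'A' (try body) → 'Q' (try body, no exception) → 'P' (after the try/except). Output: AQP

Answer: AQP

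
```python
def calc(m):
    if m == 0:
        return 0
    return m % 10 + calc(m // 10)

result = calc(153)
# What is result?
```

Sum of digits of 153: 3 + 5 + 1 = 9

Answer: 9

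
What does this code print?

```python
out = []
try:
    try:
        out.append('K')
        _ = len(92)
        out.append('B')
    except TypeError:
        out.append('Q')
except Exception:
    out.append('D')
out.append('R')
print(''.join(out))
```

Execution trace: 'K' (inner try body) → 'Q' (inner except TypeError) → 'R' (after the try/except). Output: KQR

Answer: KQR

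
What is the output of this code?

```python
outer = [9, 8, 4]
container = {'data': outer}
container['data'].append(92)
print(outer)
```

Key concept: dict holds reference to list.
Step by step:
`outer = [9, 8, 4]` → outer = [9, 8, 4]
`container = {'data': outer}` → container = {'data': [9, 8, 4]}
`container['data'].append(92)` → outer = [9, 8, 4, 92]; container = {'data': [9, 8, 4, 92]}
`print(outer)` → prints [9, 8, 4, 92]

Answer: [9, 8, 4, 92]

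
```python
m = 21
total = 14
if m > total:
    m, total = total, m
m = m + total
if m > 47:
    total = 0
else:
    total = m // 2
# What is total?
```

Trace:
`m = 21` → m = 21
`total = 14` → total = 14
`if m > total: ...` → m > total is True → m = 14; total = 21
`m = m + total` → m = 35
`if m > 47: ...` → m > 47 is False, take else branch → total = 17
So total = 17

Answer: 17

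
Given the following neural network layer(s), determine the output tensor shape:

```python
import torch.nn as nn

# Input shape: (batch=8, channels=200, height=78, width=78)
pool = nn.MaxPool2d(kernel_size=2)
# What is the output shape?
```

Input: (8, 200, 78, 78) -> Output: (8, 200, 39, 39)

Answer: (8, 200, 39, 39)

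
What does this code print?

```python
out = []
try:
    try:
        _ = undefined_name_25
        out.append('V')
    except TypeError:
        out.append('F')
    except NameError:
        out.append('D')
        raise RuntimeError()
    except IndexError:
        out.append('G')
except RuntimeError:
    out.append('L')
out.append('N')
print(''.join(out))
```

Execution trace: 'D' (inner except NameError) → 'L' (outer except RuntimeError) → 'N' (after the try/except). Output: DLN

Answer: DLN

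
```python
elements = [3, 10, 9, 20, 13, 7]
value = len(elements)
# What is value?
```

Trace:
`elements = [3, 10, 9, 20, 13, 7]` → elements = [3, 10, 9, 20, 13, 7]
`value = len(elements)` → value = 6
So value = 6

Answer: 6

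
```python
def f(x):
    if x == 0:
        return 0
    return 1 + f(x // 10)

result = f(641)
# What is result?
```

Count of digits of 641: 3

Answer: 3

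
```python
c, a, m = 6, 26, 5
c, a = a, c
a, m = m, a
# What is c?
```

Trace:
`c, a, m = 6, 26, 5` → c = 6; a = 26; m = 5
`c, a = a, c` → c = 26; a = 6
`a, m = m, a` → a = 5; m = 6
So c = 26

Answer: 26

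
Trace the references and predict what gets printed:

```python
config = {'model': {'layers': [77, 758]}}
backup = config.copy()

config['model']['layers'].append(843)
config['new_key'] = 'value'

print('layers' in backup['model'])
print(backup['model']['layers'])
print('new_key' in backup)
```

Key concept: shallow copy gotcha with nested dict.
Step by step:
`config = {'model': {'layers': [77, 758]}}` → config = {'model': {'layers': [77, 758]}}
`backup = config.copy()` → backup = {'model': {'layers': [77, 758]}}
`config['model']['layers'].append(843)` → config = {'model': {'layers': [77, 758, 843]}}; backup = {'model': {'layers': [77, 758, 843]}}
`config['new_key'] = 'value'` → config = {'model': {'layers': [77, 758, 843]}, 'new_key': 'value'}
`print('layers' in backup['model'])` → prints True
`print(backup['model']['layers'])` → prints [77, 758, 843]
`print('new_key' in backup)` → prints False

Answer:
True
[77, 758, 843]
False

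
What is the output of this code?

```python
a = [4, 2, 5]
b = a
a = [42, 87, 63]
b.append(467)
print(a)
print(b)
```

Key concept: rebinding vs mutation: a is rebound to a new list, b still points at the original.
Step by step:
`a = [4, 2, 5]` → a = [4, 2, 5]
`b = a` → b = [4, 2, 5] (same object as a)
`a = [42, 87, 63]` → a = [42, 87, 63]
`b.append(467)` → b = [4, 2, 5, 467]
`print(a)` → prints [42, 87, 63]
`print(b)` → prints [4, 2, 5, 467]

Answer:
[42, 87, 63]
[4, 2, 5, 467]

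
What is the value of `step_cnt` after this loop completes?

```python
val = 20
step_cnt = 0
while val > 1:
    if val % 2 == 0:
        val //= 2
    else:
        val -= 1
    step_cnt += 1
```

Steps to reduce 20 to 1
`step_cnt` takes the values: 0 → 1 → 2 → 3 → 4 → 5

Answer: 5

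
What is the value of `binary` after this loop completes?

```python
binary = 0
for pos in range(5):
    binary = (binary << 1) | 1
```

Build 5 consecutive 1-bits: 0b11111
`binary` takes the values: 0 → 1 → 3 → 7 → 15 → 31

Answer: 31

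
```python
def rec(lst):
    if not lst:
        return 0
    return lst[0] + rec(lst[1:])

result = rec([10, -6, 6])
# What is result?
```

10 + (-6) + 6 + 0 = 10

Answer: 10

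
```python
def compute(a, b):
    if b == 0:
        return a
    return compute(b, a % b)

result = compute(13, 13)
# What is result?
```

compute(13, 13) -> compute(13, 0) -> 13

Answer: 13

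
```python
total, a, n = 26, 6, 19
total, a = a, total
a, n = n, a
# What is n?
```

Trace:
`total, a, n = 26, 6, 19` → total = 26; a = 6; n = 19
`total, a = a, total` → total = 6; a = 26
`a, n = n, a` → a = 19; n = 26
So n = 26

Answer: 26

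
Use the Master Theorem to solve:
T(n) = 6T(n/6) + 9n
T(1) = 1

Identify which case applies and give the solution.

a=6, b=6, f(n)=9n. log_6(6) = 1. Since c=1 = 1, Case 2 applies: T(n) = Θ(n^log_b(a) · log n) = O(n log n).

Answer: O(n log n) - Case 2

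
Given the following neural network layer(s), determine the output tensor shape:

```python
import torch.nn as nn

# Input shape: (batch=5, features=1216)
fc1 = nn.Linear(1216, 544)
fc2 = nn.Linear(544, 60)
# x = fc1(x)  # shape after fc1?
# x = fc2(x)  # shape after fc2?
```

Input: (5, 1216) -> after fc1: (5, 544) -> Output: (5, 60)

Answer: (5, 60)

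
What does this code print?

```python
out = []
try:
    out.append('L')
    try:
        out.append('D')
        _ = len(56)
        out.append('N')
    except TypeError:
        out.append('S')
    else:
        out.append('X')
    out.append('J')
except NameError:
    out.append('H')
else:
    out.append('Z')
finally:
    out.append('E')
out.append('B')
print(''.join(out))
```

Execution trace: 'L' (try body) → 'D' (inner try body) → 'S' (inner except TypeError) → 'J' (try body, no exception) → 'Z' (else) → 'E' (finally) → 'B' (after the try/except). Output: LDSJZEB

Answer: LDSJZEB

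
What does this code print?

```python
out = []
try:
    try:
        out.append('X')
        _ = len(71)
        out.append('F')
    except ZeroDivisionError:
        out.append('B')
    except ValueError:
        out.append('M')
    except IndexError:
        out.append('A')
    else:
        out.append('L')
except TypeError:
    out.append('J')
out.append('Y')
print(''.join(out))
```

Execution trace: 'X' (try body) → 'J' (outer except TypeError) → 'Y' (after the try/except). Output: XJY

Answer: XJY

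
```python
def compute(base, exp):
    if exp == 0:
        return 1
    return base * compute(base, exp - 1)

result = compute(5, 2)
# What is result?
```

compute(5, 2) = 5 * 5 = 25

Answer: 25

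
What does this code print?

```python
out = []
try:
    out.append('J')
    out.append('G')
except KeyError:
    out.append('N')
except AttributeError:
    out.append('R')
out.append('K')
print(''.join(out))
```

Execution trace: 'J' (try body) → 'G' (try body, no exception) → 'K' (after the try/except). Output: JGK

Answer: JGK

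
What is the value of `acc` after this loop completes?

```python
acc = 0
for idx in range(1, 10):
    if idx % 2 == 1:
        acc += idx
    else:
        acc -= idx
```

Add odd, subtract even
`acc` takes the values: 0 → 1 → -1 → 2 → -2 → 3 → -3 → 4 → -4 → 5

Answer: 5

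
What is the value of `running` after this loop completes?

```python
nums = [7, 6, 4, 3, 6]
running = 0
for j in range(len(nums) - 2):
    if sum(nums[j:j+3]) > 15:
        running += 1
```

Count windows with sum > 15
`running` takes the values: 0 → 1

Answer: 1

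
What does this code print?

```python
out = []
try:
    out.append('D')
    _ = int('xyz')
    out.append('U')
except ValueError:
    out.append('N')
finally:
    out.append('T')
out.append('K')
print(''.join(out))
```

Execution trace: 'D' (try body) → 'N' (except ValueError) → 'T' (finally) → 'K' (after the try/except). Output: DNTK

Answer: DNTK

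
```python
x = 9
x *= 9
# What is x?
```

Trace:
`x = 9` → x = 9
`x *= 9` → x = 81
So x = 81

Answer: 81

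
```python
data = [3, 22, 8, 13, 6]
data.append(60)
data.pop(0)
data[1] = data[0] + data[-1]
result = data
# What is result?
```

Trace:
`data = [3, 22, 8, 13, 6]` → data = [3, 22, 8, 13, 6]
`data.append(60)` → data = [3, 22, 8, 13, 6, 60]
`data.pop(0)` → data = [22, 8, 13, 6, 60]
`data[1] = data[0] + data[-1]` → data = [22, 82, 13, 6, 60]
`result = data` → result = [22, 82, 13, 6, 60]
So result = [22, 82, 13, 6, 60]

Answer: [22, 82, 13, 6, 60]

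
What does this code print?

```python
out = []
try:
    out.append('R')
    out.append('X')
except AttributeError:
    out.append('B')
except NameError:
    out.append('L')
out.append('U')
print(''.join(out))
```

Execution trace: 'R' (try body) → 'X' (try body, no exception) → 'U' (after the try/except). Output: RXU

Answer: RXU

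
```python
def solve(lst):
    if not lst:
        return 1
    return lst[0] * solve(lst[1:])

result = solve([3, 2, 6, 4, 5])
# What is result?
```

Product over [3, 2, 6, 4, 5] = 3 * 2 * 6 * 4 * 5 = 720

Answer: 720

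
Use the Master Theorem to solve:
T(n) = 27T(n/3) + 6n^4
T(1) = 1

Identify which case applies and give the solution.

a=27, b=3, f(n)=6n^4. log_3(27) = 3. Since c=4 > 3 and the regularity condition holds (27(n/3)^4 = (27/3^4)n^4 with 27/3^4 < 1), Case 3 applies: T(n) = Θ(f(n)) = O(n^4).

Answer: O(n^4) - Case 3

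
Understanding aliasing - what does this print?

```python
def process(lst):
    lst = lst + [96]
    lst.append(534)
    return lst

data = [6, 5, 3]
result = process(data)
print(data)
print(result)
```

Key concept: rebinding parameter vs mutation.
Step by step:
`data = [6, 5, 3]` → data = [6, 5, 3]
`result = process(data)` → result = [6, 5, 3, 96, 534]
`print(data)` → prints [6, 5, 3]
`print(result)` → prints [6, 5, 3, 96, 534]

Answer:
[6, 5, 3]
[6, 5, 3, 96, 534]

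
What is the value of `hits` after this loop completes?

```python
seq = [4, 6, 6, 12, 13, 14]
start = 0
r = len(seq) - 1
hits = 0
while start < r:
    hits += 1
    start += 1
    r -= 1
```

Iterations until pointers meet (list length 6)
`hits` takes the values: 0 → 1 → 2 → 3

Answer: 3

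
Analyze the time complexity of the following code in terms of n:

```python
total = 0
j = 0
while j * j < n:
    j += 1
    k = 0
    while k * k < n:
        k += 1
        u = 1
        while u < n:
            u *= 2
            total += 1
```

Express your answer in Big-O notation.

Each loop level contributes: √n × √n × log n. Multiplying the contributions gives O(n log n).

Answer: O(n log n)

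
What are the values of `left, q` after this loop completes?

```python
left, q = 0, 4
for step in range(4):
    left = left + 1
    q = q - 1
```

left goes 0→4, q goes 4→0
`left, q` takes the values: (0, 4) → (1, 4) → (1, 3) → (2, 3) → (2, 2) → (3, 2) → (3, 1) → (4, 1) → (4, 0)

Answer: 4, 0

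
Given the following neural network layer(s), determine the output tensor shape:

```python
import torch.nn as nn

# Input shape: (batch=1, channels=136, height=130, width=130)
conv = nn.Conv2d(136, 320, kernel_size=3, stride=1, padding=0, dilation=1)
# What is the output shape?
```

Input: (1, 136, 130, 130) -> Output: (1, 320, 128, 128)

Answer: (1, 320, 128, 128)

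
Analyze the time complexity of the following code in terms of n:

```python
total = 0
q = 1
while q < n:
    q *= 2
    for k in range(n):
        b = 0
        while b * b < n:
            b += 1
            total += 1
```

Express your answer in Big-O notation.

Each loop level contributes: log n × n × √n. Multiplying the contributions gives O(n√n log n).

Answer: O(n√n log n)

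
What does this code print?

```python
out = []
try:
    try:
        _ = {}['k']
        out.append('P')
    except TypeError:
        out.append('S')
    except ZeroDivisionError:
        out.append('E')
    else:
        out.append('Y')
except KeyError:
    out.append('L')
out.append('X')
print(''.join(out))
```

Execution trace: 'L' (outer except KeyError) → 'X' (after the try/except). Output: LX

Answer: LX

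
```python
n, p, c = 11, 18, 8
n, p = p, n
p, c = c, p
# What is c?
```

Trace:
`n, p, c = 11, 18, 8` → n = 11; p = 18; c = 8
`n, p = p, n` → n = 18; p = 11
`p, c = c, p` → p = 8; c = 11
So c = 11

Answer: 11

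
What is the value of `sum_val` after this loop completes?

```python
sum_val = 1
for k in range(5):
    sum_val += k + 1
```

Start at 1, add 1 to 5 = 16
`sum_val` takes the values: 1 → 2 → 4 → 7 → 11 → 16

Answer: 16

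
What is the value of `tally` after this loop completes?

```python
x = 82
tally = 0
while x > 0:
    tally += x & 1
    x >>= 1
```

Count set bits in 82 (binary: 0b1010010)
`tally` takes the values: 0 → 1 → 2 → 3

Answer: 3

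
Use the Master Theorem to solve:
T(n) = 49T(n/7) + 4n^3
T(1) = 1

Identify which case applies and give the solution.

a=49, b=7, f(n)=4n^3. log_7(49) = 2. Since c=3 > 2 and the regularity condition holds (49(n/7)^3 = (49/7^3)n^3 with 49/7^3 < 1), Case 3 applies: T(n) = Θ(f(n)) = O(n^3).

Answer: O(n^3) - Case 3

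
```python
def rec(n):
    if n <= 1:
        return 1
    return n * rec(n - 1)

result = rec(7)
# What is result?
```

rec(7) = 7 * 6 * 5 * 4 * 3 * 2 * 1 = 5040

Answer: 5040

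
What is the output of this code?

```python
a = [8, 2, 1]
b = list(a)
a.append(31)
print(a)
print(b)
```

Key concept: list() constructor creates copy.
Step by step:
`a = [8, 2, 1]` → a = [8, 2, 1]
`b = list(a)` → b = [8, 2, 1]
`a.append(31)` → a = [8, 2, 1, 31]
`print(a)` → prints [8, 2, 1, 31]
`print(b)` → prints [8, 2, 1]

Answer:
[8, 2, 1, 31]
[8, 2, 1]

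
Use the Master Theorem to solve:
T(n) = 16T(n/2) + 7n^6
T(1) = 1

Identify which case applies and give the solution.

a=16, b=2, f(n)=7n^6. log_2(16) = 4. Since c=6 > 4 and the regularity condition holds (16(n/2)^6 = (16/2^6)n^6 with 16/2^6 < 1), Case 3 applies: T(n) = Θ(f(n)) = O(n^6).

Answer: O(n^6) - Case 3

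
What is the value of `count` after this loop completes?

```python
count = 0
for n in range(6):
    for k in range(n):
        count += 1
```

Triangle number: 0+1+2+...+5
`count` takes the values: 0 → 1 → 2 → 3 → 4 → 5 → 6 → 7 → 8 → 9 → 10 → 11 → 12 → 13 → 14 → 15

Answer: 15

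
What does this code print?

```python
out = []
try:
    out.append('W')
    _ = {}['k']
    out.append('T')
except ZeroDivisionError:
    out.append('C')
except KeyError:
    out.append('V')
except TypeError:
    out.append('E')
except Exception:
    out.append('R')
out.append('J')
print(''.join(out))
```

Execution trace: 'W' (try body) → 'V' (except KeyError) → 'J' (after the try/except). Output: WVJ

Answer: WVJ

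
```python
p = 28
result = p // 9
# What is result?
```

Trace:
`p = 28` → p = 28
`result = p // 9` → result = 3
So result = 3

Answer: 3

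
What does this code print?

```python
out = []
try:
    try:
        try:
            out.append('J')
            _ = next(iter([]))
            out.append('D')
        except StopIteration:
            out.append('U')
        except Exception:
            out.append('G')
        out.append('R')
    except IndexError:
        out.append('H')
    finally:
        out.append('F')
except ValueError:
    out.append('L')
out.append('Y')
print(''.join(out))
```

Execution trace: 'J' (inner try body) → 'U' (inner except StopIteration) → 'R' (try body, no exception) → 'F' (finally) → 'Y' (after the try/except). Output: JURFY

Answer: JURFY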